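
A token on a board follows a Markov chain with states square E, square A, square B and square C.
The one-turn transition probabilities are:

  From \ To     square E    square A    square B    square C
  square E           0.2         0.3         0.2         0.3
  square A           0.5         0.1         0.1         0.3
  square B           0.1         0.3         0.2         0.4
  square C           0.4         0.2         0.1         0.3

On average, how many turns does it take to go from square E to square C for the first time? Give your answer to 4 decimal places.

3.1496

Let t(s) be the expected number of turns to first reach square C from state s, with t(square C) = 0. Conditioning on the first turn:
t(square E) = 1 + 0.2·t(square E) + 0.3·t(square A) + 0.2·t(square B)
t(square A) = 1 + 0.5·t(square E) + 0.1·t(square A) + 0.1·t(square B)
t(square B) = 1 + 0.1·t(square E) + 0.3·t(square A) + 0.2·t(square B)
Solving: t(square E) = 3.1496, t(square A) = 3.1759, t(square B) = 2.8346.
Expected turns from square E to square C: 3.1496.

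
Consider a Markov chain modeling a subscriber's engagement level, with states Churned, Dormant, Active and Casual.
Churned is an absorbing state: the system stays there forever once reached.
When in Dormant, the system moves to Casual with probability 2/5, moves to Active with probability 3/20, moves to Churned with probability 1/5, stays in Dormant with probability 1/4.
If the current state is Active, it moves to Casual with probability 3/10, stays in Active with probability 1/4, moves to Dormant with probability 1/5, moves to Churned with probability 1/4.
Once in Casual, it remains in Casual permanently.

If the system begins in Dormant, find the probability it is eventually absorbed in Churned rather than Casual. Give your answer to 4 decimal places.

Let h(s) be the probability of absorption at Churned starting from transient state s. Then h(Churned) = 1 and h(Casual) = 0. By first-step analysis:
h(Dormant) = 0.2·1 + 0.25·h(Dormant) + 0.15·h(Active) + 0.4·0
h(Active) = 0.25·1 + 0.2·h(Dormant) + 0.25·h(Active) + 0.3·0
Solving: h(Dormant) = 0.3521, h(Active) = 0.4272.
Starting from Dormant, the probability is 0.3521.

0.3521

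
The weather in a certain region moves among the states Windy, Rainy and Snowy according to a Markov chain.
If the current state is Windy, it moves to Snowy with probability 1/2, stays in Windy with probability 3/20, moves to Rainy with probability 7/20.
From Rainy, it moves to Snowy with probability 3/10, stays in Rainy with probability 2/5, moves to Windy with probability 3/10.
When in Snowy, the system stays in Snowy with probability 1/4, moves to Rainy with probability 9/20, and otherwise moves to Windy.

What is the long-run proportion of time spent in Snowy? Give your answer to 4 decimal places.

Let the stationary distribution be π with π = πP and π_1 + π_2 + π_3 = 1.
π_1 = 0.15·π_1 + 0.3·π_2 + 0.3·π_3
π_2 = 0.35·π_1 + 0.4·π_2 + 0.45·π_3
Solving with the normalization constraint gives π = (0.2609, 0.4037, 0.3354).
So the stationary probability of Snowy is 0.3354.

0.3354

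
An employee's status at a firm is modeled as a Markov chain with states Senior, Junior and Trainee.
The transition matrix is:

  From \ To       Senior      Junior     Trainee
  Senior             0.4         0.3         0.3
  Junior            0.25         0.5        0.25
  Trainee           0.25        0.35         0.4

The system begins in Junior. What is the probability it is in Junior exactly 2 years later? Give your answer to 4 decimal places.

Sum over the intermediate state after 1 year:
P = P(Junior→Senior)·P(Senior→Junior) + P(Junior→Junior)·P(Junior→Junior) + P(Junior→Trainee)·P(Trainee→Junior)
  = 0.25×0.3 + 0.5×0.5 + 0.25×0.35
  = 0.0750 + 0.2500 + 0.0875 = 0.4125

0.4125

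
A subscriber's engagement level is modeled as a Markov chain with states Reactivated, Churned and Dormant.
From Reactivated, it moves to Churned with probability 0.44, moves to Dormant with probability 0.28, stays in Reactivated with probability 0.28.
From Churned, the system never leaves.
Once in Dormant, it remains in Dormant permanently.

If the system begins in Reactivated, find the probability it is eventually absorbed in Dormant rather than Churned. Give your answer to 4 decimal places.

0.3889

Let h(s) be the probability of absorption at Dormant starting from transient state s. Then h(Dormant) = 1 and h(Churned) = 0. By first-step analysis:
h(Reactivated) = 0.28·h(Reactivated) + 0.44·0 + 0.28·1
Solving: h(Reactivated) = 0.3889.
Starting from Reactivated, the probability is 0.3889.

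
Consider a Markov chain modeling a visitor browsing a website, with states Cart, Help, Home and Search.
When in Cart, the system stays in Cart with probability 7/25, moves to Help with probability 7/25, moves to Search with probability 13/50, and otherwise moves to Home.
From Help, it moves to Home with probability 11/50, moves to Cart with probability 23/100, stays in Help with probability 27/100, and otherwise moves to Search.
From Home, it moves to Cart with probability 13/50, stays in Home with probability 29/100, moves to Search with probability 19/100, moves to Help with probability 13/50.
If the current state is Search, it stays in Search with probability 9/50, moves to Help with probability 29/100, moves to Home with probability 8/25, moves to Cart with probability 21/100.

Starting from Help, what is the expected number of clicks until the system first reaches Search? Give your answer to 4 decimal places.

3.9263

Let t(s) be the expected number of clicks to first reach Search from state s, with t(Search) = 0. Conditioning on the first click:
t(Cart) = 1 + 0.28·t(Cart) + 0.28·t(Help) + 0.18·t(Home)
t(Help) = 1 + 0.23·t(Cart) + 0.27·t(Help) + 0.22·t(Home)
t(Home) = 1 + 0.26·t(Cart) + 0.26·t(Help) + 0.29·t(Home)
Solving: t(Cart) = 3.9929, t(Help) = 3.9263, t(Home) = 4.3085.
Expected clicks from Help to Search: 3.9263.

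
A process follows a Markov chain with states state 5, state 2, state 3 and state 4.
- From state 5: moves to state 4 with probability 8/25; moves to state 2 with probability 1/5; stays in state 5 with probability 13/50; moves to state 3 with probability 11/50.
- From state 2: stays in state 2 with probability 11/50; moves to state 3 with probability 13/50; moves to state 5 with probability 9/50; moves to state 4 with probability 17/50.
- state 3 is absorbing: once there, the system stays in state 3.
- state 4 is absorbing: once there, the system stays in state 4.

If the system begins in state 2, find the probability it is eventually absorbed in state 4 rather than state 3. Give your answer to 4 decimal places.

Let h(s) be the probability of absorption at state 4 starting from transient state s. Then h(state 4) = 1 and h(state 3) = 0. By first-step analysis:
h(state 5) = 0.26·h(state 5) + 0.2·h(state 2) + 0.22·0 + 0.32·1
h(state 2) = 0.18·h(state 5) + 0.22·h(state 2) + 0.26·0 + 0.34·1
Solving: h(state 5) = 0.5868, h(state 2) = 0.5713.
Starting from state 2, the probability is 0.5713.

0.5713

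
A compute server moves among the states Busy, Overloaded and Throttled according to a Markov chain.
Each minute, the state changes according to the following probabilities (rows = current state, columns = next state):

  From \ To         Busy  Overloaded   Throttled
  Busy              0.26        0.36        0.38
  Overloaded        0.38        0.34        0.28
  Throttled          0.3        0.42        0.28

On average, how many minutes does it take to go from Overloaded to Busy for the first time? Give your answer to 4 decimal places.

2.7964

Let t(s) be the expected number of minutes to first reach Busy from state s, with t(Busy) = 0. Conditioning on the first minute:
t(Overloaded) = 1 + 0.34·t(Overloaded) + 0.28·t(Throttled)
t(Throttled) = 1 + 0.42·t(Overloaded) + 0.28·t(Throttled)
Solving: t(Overloaded) = 2.7964, t(Throttled) = 3.0201.
Expected minutes from Overloaded to Busy: 2.7964.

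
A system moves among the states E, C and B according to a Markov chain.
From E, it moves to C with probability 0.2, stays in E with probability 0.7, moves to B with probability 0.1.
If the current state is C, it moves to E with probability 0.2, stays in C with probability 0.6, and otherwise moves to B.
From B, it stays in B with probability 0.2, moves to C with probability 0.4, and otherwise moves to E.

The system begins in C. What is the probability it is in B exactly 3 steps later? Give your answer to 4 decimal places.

Propagate the distribution vector 3 steps from C.
After 0 steps: (0.0000, 1.0000, 0.0000)
After 1 step: (0.2000, 0.6000, 0.2000)
After 2 steps: (0.3400, 0.4800, 0.1800)
After 3 steps: (0.4060, 0.4280, 0.1660)
P(in B after 3 steps) = 0.1660

0.1660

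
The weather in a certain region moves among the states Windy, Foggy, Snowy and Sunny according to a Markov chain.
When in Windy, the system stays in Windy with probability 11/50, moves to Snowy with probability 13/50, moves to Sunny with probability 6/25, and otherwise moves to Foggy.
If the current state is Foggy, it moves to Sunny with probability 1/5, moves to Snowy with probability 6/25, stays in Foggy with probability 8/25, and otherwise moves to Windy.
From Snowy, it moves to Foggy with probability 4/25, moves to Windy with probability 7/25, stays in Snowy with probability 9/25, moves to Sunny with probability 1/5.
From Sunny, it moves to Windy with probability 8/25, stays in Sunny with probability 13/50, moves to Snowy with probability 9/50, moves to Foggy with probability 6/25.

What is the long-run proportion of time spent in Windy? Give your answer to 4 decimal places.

Let the stationary distribution be π with π = πP and π_1 + π_2 + π_3 + π_4 = 1.
π_1 = 0.22·π_1 + 0.24·π_2 + 0.28·π_3 + 0.32·π_4
π_2 = 0.28·π_1 + 0.32·π_2 + 0.16·π_3 + 0.24·π_4
π_3 = 0.26·π_1 + 0.24·π_2 + 0.36·π_3 + 0.18·π_4
Solving with the normalization constraint gives π = (0.2632, 0.2494, 0.2634, 0.2240).
So the stationary probability of Windy is 0.2632.

0.2632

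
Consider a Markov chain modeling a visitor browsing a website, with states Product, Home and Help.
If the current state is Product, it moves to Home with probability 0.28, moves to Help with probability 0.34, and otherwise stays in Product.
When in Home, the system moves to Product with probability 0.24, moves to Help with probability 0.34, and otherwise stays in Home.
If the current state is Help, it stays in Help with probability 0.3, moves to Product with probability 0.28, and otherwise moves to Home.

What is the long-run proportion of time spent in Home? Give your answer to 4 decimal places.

0.3788

Let the stationary distribution be π with π = πP and π_1 + π_2 + π_3 = 1.
π_1 = 0.38·π_1 + 0.24·π_2 + 0.28·π_3
π_2 = 0.28·π_1 + 0.42·π_2 + 0.42·π_3
Solving with the normalization constraint gives π = (0.2943, 0.3788, 0.3269).
So the stationary probability of Home is 0.3788.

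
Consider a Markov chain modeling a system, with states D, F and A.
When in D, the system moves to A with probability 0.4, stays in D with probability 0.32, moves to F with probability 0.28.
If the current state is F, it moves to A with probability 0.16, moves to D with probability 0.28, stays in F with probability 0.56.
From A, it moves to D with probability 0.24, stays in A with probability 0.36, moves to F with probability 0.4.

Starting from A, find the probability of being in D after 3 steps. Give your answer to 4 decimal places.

0.2794

Propagate the distribution vector 3 steps from A.
After 0 steps: (0.0000, 0.0000, 1.0000)
After 1 step: (0.2400, 0.4000, 0.3600)
After 2 steps: (0.2752, 0.4352, 0.2896)
After 3 steps: (0.2794, 0.4366, 0.2840)
P(in D after 3 steps) = 0.2794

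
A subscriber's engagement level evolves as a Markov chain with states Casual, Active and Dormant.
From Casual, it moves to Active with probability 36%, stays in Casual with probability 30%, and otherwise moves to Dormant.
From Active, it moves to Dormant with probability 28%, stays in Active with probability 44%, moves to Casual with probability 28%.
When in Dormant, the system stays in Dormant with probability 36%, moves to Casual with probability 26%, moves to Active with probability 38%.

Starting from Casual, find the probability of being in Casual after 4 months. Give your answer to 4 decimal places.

0.2791

Propagate the distribution vector 4 months from Casual.
After 0 months: (1.0000, 0.0000, 0.0000)
After 1 month: (0.3000, 0.3600, 0.3400)
After 2 months: (0.2792, 0.3956, 0.3252)
After 3 months: (0.2791, 0.3982, 0.3228)
After 4 months: (0.2791, 0.3983, 0.3226)
P(in Casual after 4 months) = 0.2791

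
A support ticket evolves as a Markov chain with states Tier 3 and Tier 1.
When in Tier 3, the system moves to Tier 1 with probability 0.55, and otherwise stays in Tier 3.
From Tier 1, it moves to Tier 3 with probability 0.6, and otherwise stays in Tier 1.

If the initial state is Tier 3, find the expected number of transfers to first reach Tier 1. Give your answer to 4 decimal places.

1.8182

Let t(s) be the expected number of transfers to first reach Tier 1 from state s, with t(Tier 1) = 0. Conditioning on the first transfer:
t(Tier 3) = 1 + 0.45·t(Tier 3)
Solving: t(Tier 3) = 1.8182.
Expected transfers from Tier 3 to Tier 1: 1.8182.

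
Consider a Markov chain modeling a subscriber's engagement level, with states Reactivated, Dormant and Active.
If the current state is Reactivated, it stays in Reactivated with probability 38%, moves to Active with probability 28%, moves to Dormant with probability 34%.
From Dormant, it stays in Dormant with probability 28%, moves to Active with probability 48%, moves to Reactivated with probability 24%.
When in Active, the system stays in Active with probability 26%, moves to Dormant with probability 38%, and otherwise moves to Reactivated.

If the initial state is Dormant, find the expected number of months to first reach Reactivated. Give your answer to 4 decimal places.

Let t(s) be the expected number of months to first reach Reactivated from state s, with t(Reactivated) = 0. Conditioning on the first month:
t(Dormant) = 1 + 0.28·t(Dormant) + 0.48·t(Active)
t(Active) = 1 + 0.38·t(Dormant) + 0.26·t(Active)
Solving: t(Dormant) = 3.4817, t(Active) = 3.1393.
Expected months from Dormant to Reactivated: 3.4817.

3.4817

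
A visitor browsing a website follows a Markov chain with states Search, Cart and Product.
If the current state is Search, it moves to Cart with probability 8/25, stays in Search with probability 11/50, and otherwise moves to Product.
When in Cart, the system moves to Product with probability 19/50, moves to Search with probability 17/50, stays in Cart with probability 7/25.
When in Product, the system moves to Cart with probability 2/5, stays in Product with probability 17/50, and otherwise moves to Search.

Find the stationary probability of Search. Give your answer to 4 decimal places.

0.2760

Let the stationary distribution be π with π = πP and π_1 + π_2 + π_3 = 1.
π_1 = 0.22·π_1 + 0.34·π_2 + 0.26·π_3
π_2 = 0.32·π_1 + 0.28·π_2 + 0.4·π_3
Solving with the normalization constraint gives π = (0.2760, 0.3374, 0.3866).
So the stationary probability of Search is 0.2760.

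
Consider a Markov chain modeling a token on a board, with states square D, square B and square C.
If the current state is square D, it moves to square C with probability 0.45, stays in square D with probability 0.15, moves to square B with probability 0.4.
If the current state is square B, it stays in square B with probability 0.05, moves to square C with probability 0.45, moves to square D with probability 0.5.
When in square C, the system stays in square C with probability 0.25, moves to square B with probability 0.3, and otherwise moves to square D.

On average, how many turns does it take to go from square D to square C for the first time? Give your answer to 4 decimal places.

2.2222

Let t(s) be the expected number of turns to first reach square C from state s, with t(square C) = 0. Conditioning on the first turn:
t(square D) = 1 + 0.15·t(square D) + 0.4·t(square B)
t(square B) = 1 + 0.5·t(square D) + 0.05·t(square B)
Solving: t(square D) = 2.2222, t(square B) = 2.2222.
Expected turns from square D to square C: 2.2222.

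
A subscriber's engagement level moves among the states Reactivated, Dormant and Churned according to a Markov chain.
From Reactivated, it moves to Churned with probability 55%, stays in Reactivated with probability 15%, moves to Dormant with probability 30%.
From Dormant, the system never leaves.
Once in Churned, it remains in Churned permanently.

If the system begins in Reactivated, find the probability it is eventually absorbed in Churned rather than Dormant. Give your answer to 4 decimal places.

Let h(s) be the probability of absorption at Churned starting from transient state s. Then h(Churned) = 1 and h(Dormant) = 0. By first-step analysis:
h(Reactivated) = 0.15·h(Reactivated) + 0.3·0 + 0.55·1
Solving: h(Reactivated) = 0.6471.
Starting from Reactivated, the probability is 0.6471.

0.6471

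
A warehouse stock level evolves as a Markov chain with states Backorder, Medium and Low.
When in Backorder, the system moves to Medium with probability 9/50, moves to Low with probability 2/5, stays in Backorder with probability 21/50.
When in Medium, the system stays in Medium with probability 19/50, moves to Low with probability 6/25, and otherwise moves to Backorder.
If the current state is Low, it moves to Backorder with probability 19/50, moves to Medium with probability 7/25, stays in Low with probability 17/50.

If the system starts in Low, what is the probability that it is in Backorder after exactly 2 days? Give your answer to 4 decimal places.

Sum over the intermediate state after 1 day:
P = P(Low→Backorder)·P(Backorder→Backorder) + P(Low→Medium)·P(Medium→Backorder) + P(Low→Low)·P(Low→Backorder)
  = 0.38×0.42 + 0.28×0.38 + 0.34×0.38
  = 0.1596 + 0.1064 + 0.1292 = 0.3952

0.3952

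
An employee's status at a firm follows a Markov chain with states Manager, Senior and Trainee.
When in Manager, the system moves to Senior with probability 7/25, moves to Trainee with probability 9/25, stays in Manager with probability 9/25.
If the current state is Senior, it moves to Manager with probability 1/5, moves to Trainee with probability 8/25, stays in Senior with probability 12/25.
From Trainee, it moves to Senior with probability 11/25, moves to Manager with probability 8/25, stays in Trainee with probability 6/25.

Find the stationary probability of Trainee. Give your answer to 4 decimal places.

0.3067

Let the stationary distribution be π with π = πP and π_1 + π_2 + π_3 = 1.
π_1 = 0.36·π_1 + 0.2·π_2 + 0.32·π_3
π_2 = 0.28·π_1 + 0.48·π_2 + 0.44·π_3
Solving with the normalization constraint gives π = (0.2819, 0.4113, 0.3067).
So the stationary probability of Trainee is 0.3067.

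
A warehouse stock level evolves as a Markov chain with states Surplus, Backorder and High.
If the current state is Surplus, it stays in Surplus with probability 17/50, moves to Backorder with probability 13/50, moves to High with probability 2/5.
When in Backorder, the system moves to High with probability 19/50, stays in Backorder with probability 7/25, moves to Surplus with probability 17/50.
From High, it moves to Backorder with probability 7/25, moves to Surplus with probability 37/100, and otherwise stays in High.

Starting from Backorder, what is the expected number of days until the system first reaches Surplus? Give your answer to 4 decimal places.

Let t(s) be the expected number of days to first reach Surplus from state s, with t(Surplus) = 0. Conditioning on the first day:
t(Backorder) = 1 + 0.28·t(Backorder) + 0.38·t(High)
t(High) = 1 + 0.28·t(Backorder) + 0.35·t(High)
Solving: t(Backorder) = 2.8485, t(High) = 2.7655.
Expected days from Backorder to Surplus: 2.8485.

2.8485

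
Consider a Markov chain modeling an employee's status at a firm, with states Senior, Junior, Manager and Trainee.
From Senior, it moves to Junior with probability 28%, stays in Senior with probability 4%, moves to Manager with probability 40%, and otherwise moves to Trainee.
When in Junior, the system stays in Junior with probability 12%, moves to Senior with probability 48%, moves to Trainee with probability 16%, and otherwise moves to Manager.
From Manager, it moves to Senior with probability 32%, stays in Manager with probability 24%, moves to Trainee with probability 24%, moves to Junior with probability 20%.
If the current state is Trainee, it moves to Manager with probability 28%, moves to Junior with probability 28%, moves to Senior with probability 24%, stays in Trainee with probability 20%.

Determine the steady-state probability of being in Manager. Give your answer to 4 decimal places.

0.2911

Let the stationary distribution be π with π = πP and π_1 + π_2 + π_3 + π_4 = 1.
π_1 = 0.04·π_1 + 0.48·π_2 + 0.32·π_3 + 0.24·π_4
π_2 = 0.28·π_1 + 0.12·π_2 + 0.2·π_3 + 0.28·π_4
π_3 = 0.4·π_1 + 0.24·π_2 + 0.24·π_3 + 0.28·π_4
Solving with the normalization constraint gives π = (0.2637, 0.2213, 0.2911, 0.2239).
So the stationary probability of Manager is 0.2911.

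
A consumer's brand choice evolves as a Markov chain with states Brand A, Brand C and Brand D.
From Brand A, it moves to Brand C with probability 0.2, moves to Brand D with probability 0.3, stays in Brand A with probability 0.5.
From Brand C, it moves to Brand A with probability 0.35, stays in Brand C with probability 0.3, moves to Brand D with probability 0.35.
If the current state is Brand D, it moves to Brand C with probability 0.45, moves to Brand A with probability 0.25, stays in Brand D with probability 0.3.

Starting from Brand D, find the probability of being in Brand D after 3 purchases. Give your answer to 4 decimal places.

0.3160

Propagate the distribution vector 3 purchases from Brand D.
After 0 purchases: (0.0000, 0.0000, 1.0000)
After 1 purchase: (0.2500, 0.4500, 0.3000)
After 2 purchases: (0.3575, 0.3200, 0.3225)
After 3 purchases: (0.3714, 0.3126, 0.3160)
P(in Brand D after 3 purchases) = 0.3160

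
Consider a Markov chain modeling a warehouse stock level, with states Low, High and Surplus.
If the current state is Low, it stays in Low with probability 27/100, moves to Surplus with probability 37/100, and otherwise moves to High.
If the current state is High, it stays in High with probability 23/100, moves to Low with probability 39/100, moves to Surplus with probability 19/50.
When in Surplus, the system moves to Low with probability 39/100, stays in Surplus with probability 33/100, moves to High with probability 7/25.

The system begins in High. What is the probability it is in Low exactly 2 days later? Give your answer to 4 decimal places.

0.3432

Sum over the intermediate state after 1 day:
P = P(High→Low)·P(Low→Low) + P(High→High)·P(High→Low) + P(High→Surplus)·P(Surplus→Low)
  = 0.39×0.27 + 0.23×0.39 + 0.38×0.39
  = 0.1053 + 0.0897 + 0.1482 = 0.3432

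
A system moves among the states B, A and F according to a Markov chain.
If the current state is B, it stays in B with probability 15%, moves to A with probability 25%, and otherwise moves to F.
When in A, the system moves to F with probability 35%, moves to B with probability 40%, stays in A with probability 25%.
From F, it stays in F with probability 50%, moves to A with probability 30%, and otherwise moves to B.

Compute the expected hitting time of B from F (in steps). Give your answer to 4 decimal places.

Let t(s) be the expected number of steps to first reach B from state s, with t(B) = 0. Conditioning on the first step:
t(A) = 1 + 0.25·t(A) + 0.35·t(F)
t(F) = 1 + 0.3·t(A) + 0.5·t(F)
Solving: t(A) = 3.1481, t(F) = 3.8889.
Expected steps from F to B: 3.8889.

3.8889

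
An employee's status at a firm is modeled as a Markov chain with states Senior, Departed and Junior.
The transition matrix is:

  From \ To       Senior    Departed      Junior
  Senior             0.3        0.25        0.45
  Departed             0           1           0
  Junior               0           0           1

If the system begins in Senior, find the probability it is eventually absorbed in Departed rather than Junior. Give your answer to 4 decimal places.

Let h(s) be the probability of absorption at Departed starting from transient state s. Then h(Departed) = 1 and h(Junior) = 0. By first-step analysis:
h(Senior) = 0.3·h(Senior) + 0.25·1 + 0.45·0
Solving: h(Senior) = 0.3571.
Starting from Senior, the probability is 0.3571.

0.3571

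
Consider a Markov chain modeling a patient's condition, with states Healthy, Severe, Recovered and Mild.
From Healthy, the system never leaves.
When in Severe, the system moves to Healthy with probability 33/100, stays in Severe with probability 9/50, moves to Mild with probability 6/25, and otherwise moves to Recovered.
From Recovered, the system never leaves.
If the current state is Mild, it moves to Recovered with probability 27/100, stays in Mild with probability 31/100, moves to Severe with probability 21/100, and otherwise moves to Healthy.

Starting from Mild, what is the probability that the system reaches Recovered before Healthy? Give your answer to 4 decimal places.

Let h(s) be the probability of absorption at Recovered starting from transient state s. Then h(Recovered) = 1 and h(Healthy) = 0. By first-step analysis:
h(Severe) = 0.33·0 + 0.18·h(Severe) + 0.25·1 + 0.24·h(Mild)
h(Mild) = 0.21·0 + 0.21·h(Severe) + 0.27·1 + 0.31·h(Mild)
Solving: h(Severe) = 0.4604, h(Mild) = 0.5314.
Starting from Mild, the probability is 0.5314.

0.5314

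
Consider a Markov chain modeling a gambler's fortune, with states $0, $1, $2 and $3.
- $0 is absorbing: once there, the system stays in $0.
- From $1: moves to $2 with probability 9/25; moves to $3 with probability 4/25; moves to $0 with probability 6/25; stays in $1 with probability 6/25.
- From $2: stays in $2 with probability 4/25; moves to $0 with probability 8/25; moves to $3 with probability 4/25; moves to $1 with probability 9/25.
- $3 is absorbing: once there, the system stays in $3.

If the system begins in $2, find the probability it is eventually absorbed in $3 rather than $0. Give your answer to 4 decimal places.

Let h(s) be the probability of absorption at $3 starting from transient state s. Then h($3) = 1 and h($0) = 0. By first-step analysis:
h($1) = 0.24·0 + 0.24·h($1) + 0.36·h($2) + 0.16·1
h($2) = 0.32·0 + 0.36·h($1) + 0.16·h($2) + 0.16·1
Solving: h($1) = 0.3774, h($2) = 0.3522.
Starting from $2, the probability is 0.3522.

0.3522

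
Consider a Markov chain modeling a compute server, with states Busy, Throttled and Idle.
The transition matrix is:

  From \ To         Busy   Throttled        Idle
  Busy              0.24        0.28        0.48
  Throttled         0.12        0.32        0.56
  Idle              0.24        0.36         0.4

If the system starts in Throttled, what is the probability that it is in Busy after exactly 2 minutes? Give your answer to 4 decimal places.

0.2016

Sum over the intermediate state after 1 minute:
P = P(Throttled→Busy)·P(Busy→Busy) + P(Throttled→Throttled)·P(Throttled→Busy) + P(Throttled→Idle)·P(Idle→Busy)
  = 0.12×0.24 + 0.32×0.12 + 0.56×0.24
  = 0.0288 + 0.0384 + 0.1344 = 0.2016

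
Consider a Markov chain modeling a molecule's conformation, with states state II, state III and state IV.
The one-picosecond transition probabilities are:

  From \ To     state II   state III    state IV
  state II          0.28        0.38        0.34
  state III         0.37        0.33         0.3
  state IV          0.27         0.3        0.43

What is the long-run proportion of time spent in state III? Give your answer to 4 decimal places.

Let the stationary distribution be π with π = πP and π_1 + π_2 + π_3 = 1.
π_1 = 0.28·π_1 + 0.37·π_2 + 0.27·π_3
π_2 = 0.38·π_1 + 0.33·π_2 + 0.3·π_3
Solving with the normalization constraint gives π = (0.3065, 0.3346, 0.3589).
So the stationary probability of state III is 0.3346.

0.3346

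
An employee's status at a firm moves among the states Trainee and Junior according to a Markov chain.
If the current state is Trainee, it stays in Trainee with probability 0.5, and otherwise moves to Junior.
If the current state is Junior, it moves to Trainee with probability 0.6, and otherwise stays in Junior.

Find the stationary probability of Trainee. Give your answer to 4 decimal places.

Let the stationary distribution be π with π = πP and π_1 + π_2 = 1.
π_1 = 0.5·π_1 + 0.6·π_2
Solving with the normalization constraint gives π = (0.5455, 0.4545).
So the stationary probability of Trainee is 0.5455.

0.5455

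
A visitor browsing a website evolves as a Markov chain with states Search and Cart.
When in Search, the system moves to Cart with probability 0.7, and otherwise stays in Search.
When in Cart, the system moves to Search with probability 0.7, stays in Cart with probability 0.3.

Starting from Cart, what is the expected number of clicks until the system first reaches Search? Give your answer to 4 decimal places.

1.4286

Let t(s) be the expected number of clicks to first reach Search from state s, with t(Search) = 0. Conditioning on the first click:
t(Cart) = 1 + 0.3·t(Cart)
Solving: t(Cart) = 1.4286.
Expected clicks from Cart to Search: 1.4286.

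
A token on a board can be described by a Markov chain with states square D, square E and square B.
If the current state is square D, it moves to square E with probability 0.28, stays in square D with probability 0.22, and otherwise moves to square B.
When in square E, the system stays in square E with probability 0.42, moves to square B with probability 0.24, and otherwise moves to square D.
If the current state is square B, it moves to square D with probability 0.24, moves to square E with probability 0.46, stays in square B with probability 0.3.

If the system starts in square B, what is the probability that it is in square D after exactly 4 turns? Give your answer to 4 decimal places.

Propagate the distribution vector 4 turns from square B.
After 0 turns: (0.0000, 0.0000, 1.0000)
After 1 turn: (0.2400, 0.4600, 0.3000)
After 2 turns: (0.2812, 0.3984, 0.3204)
After 3 turns: (0.2742, 0.3934, 0.3323)
After 4 turns: (0.2739, 0.3949, 0.3312)
P(in square D after 4 turns) = 0.2739

0.2739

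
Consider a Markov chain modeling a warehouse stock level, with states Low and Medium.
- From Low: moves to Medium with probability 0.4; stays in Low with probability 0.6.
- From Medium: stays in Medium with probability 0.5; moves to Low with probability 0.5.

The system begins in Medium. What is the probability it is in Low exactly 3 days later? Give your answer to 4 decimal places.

0.5550

Propagate the distribution vector 3 days from Medium.
After 0 days: (0.0000, 1.0000)
After 1 day: (0.5000, 0.5000)
After 2 days: (0.5500, 0.4500)
After 3 days: (0.5550, 0.4450)
P(in Low after 3 days) = 0.5550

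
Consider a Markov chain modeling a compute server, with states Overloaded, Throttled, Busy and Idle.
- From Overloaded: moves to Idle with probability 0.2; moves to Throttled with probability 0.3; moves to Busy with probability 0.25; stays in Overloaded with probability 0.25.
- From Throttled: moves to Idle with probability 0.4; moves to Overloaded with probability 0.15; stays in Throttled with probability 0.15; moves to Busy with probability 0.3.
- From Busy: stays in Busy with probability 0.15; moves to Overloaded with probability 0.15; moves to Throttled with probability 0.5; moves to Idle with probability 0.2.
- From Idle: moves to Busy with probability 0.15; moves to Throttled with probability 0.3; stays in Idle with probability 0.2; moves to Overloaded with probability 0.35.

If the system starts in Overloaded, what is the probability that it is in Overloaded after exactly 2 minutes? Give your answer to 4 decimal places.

0.2150

Propagate the distribution vector 2 minutes from Overloaded.
After 0 minutes: (1.0000, 0.0000, 0.0000, 0.0000)
After 1 minute: (0.2500, 0.3000, 0.2500, 0.2000)
After 2 minutes: (0.2150, 0.3050, 0.2200, 0.2600)
P(in Overloaded after 2 minutes) = 0.2150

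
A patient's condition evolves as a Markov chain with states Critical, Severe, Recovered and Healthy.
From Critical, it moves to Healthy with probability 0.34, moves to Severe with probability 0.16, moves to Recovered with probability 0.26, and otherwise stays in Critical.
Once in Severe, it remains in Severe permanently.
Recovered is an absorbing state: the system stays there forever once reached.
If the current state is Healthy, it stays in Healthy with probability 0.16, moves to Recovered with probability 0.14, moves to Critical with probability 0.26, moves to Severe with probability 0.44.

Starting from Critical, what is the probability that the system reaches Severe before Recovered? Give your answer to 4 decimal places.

Let h(s) be the probability of absorption at Severe starting from transient state s. Then h(Severe) = 1 and h(Recovered) = 0. By first-step analysis:
h(Critical) = 0.24·h(Critical) + 0.16·1 + 0.26·0 + 0.34·h(Healthy)
h(Healthy) = 0.26·h(Critical) + 0.44·1 + 0.14·0 + 0.16·h(Healthy)
Solving: h(Critical) = 0.5164, h(Healthy) = 0.6836.
Starting from Critical, the probability is 0.5164.

0.5164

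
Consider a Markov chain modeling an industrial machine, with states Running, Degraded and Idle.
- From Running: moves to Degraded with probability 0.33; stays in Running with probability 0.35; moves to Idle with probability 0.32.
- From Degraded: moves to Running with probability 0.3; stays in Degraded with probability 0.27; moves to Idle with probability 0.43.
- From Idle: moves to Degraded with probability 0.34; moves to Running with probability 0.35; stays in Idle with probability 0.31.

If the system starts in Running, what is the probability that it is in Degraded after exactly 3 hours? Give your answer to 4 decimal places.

Propagate the distribution vector 3 hours from Running.
After 0 hours: (1.0000, 0.0000, 0.0000)
After 1 hour: (0.3500, 0.3300, 0.3200)
After 2 hours: (0.3335, 0.3134, 0.3531)
After 3 hours: (0.3343, 0.3147, 0.3509)
P(in Degraded after 3 hours) = 0.3147

0.3147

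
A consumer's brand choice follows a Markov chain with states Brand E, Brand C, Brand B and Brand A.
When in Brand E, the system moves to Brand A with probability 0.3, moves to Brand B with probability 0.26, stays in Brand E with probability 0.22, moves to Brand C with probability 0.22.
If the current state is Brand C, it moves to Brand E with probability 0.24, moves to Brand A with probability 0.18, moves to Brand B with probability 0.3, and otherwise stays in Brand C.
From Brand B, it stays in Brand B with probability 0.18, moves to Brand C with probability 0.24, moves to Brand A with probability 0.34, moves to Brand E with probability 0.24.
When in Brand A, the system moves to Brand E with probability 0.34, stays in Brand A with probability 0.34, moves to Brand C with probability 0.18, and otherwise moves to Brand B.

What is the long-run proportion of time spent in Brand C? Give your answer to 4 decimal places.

0.2262

Let the stationary distribution be π with π = πP and π_1 + π_2 + π_3 + π_4 = 1.
π_1 = 0.22·π_1 + 0.24·π_2 + 0.24·π_3 + 0.34·π_4
π_2 = 0.22·π_1 + 0.28·π_2 + 0.24·π_3 + 0.18·π_4
π_3 = 0.26·π_1 + 0.3·π_2 + 0.18·π_3 + 0.14·π_4
Solving with the normalization constraint gives π = (0.2640, 0.2262, 0.2165, 0.2933).
So the stationary probability of Brand C is 0.2262.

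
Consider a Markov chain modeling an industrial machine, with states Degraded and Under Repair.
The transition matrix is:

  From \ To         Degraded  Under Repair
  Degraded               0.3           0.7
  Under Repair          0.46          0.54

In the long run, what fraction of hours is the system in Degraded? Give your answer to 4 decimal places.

0.3966

Let the stationary distribution be π with π = πP and π_1 + π_2 = 1.
π_1 = 0.3·π_1 + 0.46·π_2
Solving with the normalization constraint gives π = (0.3966, 0.6034).
So the stationary probability of Degraded is 0.3966.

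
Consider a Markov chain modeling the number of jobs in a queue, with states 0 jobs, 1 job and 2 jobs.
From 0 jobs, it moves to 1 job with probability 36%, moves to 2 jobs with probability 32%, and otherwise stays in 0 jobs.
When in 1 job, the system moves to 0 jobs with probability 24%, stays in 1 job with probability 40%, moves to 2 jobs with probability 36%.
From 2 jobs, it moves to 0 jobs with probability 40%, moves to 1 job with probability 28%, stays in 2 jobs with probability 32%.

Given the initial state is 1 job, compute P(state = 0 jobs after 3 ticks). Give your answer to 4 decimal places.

Propagate the distribution vector 3 ticks from 1 job.
After 0 ticks: (0.0000, 1.0000, 0.0000)
After 1 tick: (0.2400, 0.4000, 0.3600)
After 2 ticks: (0.3168, 0.3472, 0.3360)
After 3 ticks: (0.3191, 0.3470, 0.3339)
P(in 0 jobs after 3 ticks) = 0.3191

0.3191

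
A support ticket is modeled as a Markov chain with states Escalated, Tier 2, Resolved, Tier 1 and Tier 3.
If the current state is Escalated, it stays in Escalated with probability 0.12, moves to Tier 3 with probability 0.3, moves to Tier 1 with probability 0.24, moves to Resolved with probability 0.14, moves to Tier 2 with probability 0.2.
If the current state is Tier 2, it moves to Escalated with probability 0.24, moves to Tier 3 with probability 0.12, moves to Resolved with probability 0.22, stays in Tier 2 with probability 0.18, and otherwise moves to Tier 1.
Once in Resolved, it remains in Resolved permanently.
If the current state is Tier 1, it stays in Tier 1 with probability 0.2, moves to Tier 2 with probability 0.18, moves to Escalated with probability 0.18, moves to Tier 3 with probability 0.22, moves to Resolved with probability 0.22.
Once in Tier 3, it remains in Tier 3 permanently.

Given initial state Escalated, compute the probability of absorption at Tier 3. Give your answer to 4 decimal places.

Let h(s) be the probability of absorption at Tier 3 starting from transient state s. Then h(Tier 3) = 1 and h(Resolved) = 0. By first-step analysis:
h(Escalated) = 0.12·h(Escalated) + 0.2·h(Tier 2) + 0.14·0 + 0.24·h(Tier 1) + 0.3·1
h(Tier 2) = 0.24·h(Escalated) + 0.18·h(Tier 2) + 0.22·0 + 0.24·h(Tier 1) + 0.12·1
h(Tier 1) = 0.18·h(Escalated) + 0.18·h(Tier 2) + 0.22·0 + 0.2·h(Tier 1) + 0.22·1
Solving: h(Escalated) = 0.5871, h(Tier 2) = 0.4681, h(Tier 1) = 0.5124.
Starting from Escalated, the probability is 0.5871.

0.5871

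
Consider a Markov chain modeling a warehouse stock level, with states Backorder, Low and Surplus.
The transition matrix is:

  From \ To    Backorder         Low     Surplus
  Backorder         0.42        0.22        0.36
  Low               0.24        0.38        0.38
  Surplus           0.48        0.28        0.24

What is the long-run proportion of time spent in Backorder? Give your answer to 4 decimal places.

Let the stationary distribution be π with π = πP and π_1 + π_2 + π_3 = 1.
π_1 = 0.42·π_1 + 0.24·π_2 + 0.48·π_3
π_2 = 0.22·π_1 + 0.38·π_2 + 0.28·π_3
Solving with the normalization constraint gives π = (0.3883, 0.2852, 0.3265).
So the stationary probability of Backorder is 0.3883.

0.3883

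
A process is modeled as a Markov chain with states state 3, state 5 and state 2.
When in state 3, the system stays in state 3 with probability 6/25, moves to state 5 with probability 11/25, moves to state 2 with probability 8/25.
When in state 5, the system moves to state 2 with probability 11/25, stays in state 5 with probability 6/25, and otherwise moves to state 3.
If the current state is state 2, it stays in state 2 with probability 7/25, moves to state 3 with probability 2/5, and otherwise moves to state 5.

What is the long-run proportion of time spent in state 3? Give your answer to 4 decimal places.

Let the stationary distribution be π with π = πP and π_1 + π_2 + π_3 = 1.
π_1 = 0.24·π_1 + 0.32·π_2 + 0.4·π_3
π_2 = 0.44·π_1 + 0.24·π_2 + 0.32·π_3
Solving with the normalization constraint gives π = (0.3219, 0.3321, 0.3460).
So the stationary probability of state 3 is 0.3219.

0.3219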